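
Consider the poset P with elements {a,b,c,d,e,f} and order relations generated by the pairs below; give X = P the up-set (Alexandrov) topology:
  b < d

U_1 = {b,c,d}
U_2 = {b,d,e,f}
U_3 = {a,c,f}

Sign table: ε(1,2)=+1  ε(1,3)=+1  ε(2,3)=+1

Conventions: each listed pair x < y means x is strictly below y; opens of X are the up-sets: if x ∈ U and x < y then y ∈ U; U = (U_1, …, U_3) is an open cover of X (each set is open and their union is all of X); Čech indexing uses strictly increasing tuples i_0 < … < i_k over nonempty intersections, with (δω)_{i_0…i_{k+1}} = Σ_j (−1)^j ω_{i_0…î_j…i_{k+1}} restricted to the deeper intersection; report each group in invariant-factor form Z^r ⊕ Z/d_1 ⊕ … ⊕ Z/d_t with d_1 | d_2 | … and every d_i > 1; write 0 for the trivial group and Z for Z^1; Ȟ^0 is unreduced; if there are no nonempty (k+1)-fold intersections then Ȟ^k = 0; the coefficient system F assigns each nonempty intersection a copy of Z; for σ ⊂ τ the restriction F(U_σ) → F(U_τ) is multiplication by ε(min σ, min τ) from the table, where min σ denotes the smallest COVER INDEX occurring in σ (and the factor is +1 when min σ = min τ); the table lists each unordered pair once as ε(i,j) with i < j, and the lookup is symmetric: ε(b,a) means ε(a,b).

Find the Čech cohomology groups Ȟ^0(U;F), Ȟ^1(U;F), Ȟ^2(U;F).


Ȟ^0 ≅ Z,  Ȟ^1 ≅ Z,  Ȟ^2 ≅ 0

cover nerve:
  U12={b,d} U13={c} U23={f}
C dims 3,3; δ0: rk 2, SNF 1^2
Ȟ^0: (3−2)−0=1 ⇒ Z
Ȟ^1: (3−0)−2=1 ⇒ Z
Ȟ^2: (0−0)−0=0 ⇒ 0


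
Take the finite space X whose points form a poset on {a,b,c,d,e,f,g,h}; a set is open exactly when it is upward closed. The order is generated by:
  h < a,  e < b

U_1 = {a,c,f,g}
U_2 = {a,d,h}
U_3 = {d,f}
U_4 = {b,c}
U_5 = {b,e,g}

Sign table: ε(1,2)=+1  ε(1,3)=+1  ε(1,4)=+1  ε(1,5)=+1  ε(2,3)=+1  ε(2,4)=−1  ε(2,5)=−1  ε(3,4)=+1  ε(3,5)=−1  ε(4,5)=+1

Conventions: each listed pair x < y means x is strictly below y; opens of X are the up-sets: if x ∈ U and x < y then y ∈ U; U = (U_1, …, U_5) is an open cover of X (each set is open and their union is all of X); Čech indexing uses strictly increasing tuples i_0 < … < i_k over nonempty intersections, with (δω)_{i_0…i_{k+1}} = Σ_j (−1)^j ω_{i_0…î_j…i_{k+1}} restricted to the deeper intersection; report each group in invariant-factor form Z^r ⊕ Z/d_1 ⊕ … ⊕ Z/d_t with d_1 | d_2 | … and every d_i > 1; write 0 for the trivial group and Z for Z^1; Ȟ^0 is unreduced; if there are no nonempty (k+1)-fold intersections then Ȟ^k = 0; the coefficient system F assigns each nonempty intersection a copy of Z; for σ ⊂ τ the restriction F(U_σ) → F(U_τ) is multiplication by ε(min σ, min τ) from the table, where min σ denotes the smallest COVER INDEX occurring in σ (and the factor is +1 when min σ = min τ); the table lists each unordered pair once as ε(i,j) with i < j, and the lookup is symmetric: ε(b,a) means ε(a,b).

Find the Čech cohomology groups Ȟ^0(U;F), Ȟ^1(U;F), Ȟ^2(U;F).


Ȟ^0 ≅ Z, Ȟ^1 ≅ Z^2, Ȟ^2 ≅ 0

nonempty intersections:
  U12={a} U13={f} U14={c} U15={g} U23={d} U45={b}
C dims 5,6; δ0: rk 4, SNF 1^4
Ȟ^0: (5−4)−0=1 ⇒ Z
Ȟ^1: (6−0)−4=2 ⇒ Z^2
Ȟ^2: (0−0)−0=0 ⇒ 0


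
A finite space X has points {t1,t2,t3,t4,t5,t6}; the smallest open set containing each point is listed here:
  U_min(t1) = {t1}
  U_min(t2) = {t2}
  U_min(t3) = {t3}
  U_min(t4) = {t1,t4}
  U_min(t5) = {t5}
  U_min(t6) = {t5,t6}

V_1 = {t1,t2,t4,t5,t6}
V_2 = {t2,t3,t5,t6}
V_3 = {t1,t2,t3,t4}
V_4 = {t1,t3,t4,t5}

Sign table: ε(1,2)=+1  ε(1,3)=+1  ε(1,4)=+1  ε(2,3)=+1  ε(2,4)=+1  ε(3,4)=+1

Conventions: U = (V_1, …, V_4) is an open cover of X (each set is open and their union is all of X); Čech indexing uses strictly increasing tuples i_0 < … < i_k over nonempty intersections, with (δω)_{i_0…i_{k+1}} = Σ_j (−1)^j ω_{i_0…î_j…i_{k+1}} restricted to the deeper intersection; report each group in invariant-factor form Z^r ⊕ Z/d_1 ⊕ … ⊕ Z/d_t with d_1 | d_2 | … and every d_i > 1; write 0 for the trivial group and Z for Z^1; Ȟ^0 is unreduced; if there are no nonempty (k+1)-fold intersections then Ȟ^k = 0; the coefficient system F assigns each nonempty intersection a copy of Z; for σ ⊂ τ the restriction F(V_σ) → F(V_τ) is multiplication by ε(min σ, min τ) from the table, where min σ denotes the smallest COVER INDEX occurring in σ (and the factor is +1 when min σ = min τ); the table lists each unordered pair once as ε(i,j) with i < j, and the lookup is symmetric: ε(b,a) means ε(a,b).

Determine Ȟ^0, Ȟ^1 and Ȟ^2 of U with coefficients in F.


cover nerve:
  V12={t2,t5,t6} V13={t1,t2,t4} V14={t1,t4,t5} V23={t2,t3} V24={t3,t5} V34={t1,t3,t4}
  V123={t2} V124={t5} V134={t1,t4} V234={t3}
C dims 4,6,4; δ0: rk 3, SNF 1^3; δ1: rk 3, SNF 1^3
Ȟ^0: (4−3)−0=1 ⇒ Z
Ȟ^1: (6−3)−3=0 ⇒ 0
Ȟ^2: (4−0)−3=1 ⇒ Z

Ȟ^0 ≅ Z, Ȟ^1 ≅ 0, Ȟ^2 ≅ Z


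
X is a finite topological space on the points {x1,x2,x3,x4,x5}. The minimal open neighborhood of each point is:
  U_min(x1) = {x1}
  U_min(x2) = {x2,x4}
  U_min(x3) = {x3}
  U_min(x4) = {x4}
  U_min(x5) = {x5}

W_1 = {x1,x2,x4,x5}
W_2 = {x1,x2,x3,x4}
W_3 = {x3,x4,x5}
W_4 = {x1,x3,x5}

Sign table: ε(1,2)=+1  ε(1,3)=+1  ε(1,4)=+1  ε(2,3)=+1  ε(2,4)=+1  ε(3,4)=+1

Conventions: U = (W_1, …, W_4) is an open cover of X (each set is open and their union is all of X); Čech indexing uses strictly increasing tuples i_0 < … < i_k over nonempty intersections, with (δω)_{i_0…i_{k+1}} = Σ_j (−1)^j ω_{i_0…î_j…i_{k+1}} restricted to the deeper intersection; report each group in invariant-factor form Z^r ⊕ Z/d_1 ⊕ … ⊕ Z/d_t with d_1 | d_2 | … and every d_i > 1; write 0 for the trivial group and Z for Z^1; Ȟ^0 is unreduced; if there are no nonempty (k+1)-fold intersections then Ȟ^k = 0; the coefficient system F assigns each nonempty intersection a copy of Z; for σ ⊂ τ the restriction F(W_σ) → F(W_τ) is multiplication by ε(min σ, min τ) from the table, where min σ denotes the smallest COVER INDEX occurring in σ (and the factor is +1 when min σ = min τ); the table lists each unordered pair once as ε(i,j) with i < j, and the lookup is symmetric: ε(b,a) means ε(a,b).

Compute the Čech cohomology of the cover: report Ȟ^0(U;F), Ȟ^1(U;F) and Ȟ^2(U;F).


nerve simplices:
  W12={x1,x2,x4} W13={x4,x5} W14={x1,x5} W23={x3,x4} W24={x1,x3} W34={x3,x5}
  W123={x4} W124={x1} W134={x5} W234={x3}
C dims 4,6,4; δ0: rk 3, SNF 1^3; δ1: rk 3, SNF 1^3
degree 0: 4−3−0 = 1 → Ȟ^0 ≅ Z
degree 1: 6−3−3 = 0 → Ȟ^1 ≅ 0
degree 2: 4−0−3 = 1 → Ȟ^2 ≅ Z

Ȟ^0 = Z; Ȟ^1 = 0; Ȟ^2 = Z


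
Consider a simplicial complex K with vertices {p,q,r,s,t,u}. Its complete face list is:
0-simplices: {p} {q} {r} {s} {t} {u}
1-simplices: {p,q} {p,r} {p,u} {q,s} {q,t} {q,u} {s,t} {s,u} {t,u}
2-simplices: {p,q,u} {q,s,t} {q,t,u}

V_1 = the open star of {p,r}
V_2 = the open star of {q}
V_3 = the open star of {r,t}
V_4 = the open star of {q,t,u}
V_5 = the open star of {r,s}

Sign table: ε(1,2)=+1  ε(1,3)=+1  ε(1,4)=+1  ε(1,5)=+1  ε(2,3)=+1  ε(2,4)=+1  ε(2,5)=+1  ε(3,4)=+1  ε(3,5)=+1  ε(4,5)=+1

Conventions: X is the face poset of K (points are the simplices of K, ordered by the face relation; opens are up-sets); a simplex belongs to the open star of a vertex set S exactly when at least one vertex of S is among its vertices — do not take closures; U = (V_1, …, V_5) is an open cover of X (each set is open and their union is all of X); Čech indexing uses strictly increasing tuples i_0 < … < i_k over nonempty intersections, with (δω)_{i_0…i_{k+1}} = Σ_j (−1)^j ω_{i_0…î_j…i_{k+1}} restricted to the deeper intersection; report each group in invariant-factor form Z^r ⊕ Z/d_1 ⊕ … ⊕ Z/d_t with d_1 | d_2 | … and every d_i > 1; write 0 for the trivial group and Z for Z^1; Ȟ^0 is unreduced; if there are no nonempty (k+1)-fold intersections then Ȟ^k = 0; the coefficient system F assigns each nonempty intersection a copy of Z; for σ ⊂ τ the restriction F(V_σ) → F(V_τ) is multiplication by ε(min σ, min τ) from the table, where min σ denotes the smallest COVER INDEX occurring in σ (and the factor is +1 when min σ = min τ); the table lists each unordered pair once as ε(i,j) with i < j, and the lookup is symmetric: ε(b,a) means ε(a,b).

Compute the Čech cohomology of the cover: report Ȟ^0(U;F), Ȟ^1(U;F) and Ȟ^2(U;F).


intersection data:
  V1={{p},{r},{p,q},{p,r},{p,u},{p,q,u}} V2={{q},{p,q},{q,s},{q,t},{q,u},{p,q,u},{q,s,t},{q,t,u}} V3={{r},{t},{p,r},{q,t},{s,t},{t,u},{q,s,t},{q,t,u}} V4={{q},{t},{u},{p,q},{p,u},{q,s},{q,t},{q,u},{s,t},{s,u},{t,u},{p,q,u},{q,s,t},{q,t,u}} V5={{r},{s},{p,r},{q,s},{s,t},{s,u},{q,s,t}}
  V12={{p,q},{p,q,u}} V13={{r},{p,r}} V14={{p,q},{p,u},{p,q,u}} V15={{r},{p,r}} V23={{q,t},{q,s,t},{q,t,u}} V24={{q},{p,q},{q,s},{q,t},{q,u},{p,q,u},{q,s,t},{q,t,u}} V25={{q,s},{q,s,t}} V34={{t},{q,t},{s,t},{t,u},{q,s,t},{q,t,u}} V35={{r},{p,r},{s,t},{q,s,t}} V45={{q,s},{s,t},{s,u},{q,s,t}}
  V124={{p,q},{p,q,u}} V135={{r},{p,r}} V234={{q,t},{q,s,t},{q,t,u}} V235={{q,s,t}} V245={{q,s},{q,s,t}} V345={{s,t},{q,s,t}}
  V2345={{q,s,t}}
C dims 5,10,6,1; δ0: rk 4, SNF 1^4; δ1: rk 5, SNF 1^5; δ2: rk 1, SNF 1^1
Ȟ^0 = (5 − 4) − 0 = 1, so Ȟ^0 ≅ Z
Ȟ^1 = (10 − 5) − 4 = 1, so Ȟ^1 ≅ Z
Ȟ^2 = (6 − 1) − 5 = 0, so Ȟ^2 ≅ 0

Ȟ^0(U;F) ≅ Z, Ȟ^1(U;F) ≅ Z and Ȟ^2(U;F) ≅ 0


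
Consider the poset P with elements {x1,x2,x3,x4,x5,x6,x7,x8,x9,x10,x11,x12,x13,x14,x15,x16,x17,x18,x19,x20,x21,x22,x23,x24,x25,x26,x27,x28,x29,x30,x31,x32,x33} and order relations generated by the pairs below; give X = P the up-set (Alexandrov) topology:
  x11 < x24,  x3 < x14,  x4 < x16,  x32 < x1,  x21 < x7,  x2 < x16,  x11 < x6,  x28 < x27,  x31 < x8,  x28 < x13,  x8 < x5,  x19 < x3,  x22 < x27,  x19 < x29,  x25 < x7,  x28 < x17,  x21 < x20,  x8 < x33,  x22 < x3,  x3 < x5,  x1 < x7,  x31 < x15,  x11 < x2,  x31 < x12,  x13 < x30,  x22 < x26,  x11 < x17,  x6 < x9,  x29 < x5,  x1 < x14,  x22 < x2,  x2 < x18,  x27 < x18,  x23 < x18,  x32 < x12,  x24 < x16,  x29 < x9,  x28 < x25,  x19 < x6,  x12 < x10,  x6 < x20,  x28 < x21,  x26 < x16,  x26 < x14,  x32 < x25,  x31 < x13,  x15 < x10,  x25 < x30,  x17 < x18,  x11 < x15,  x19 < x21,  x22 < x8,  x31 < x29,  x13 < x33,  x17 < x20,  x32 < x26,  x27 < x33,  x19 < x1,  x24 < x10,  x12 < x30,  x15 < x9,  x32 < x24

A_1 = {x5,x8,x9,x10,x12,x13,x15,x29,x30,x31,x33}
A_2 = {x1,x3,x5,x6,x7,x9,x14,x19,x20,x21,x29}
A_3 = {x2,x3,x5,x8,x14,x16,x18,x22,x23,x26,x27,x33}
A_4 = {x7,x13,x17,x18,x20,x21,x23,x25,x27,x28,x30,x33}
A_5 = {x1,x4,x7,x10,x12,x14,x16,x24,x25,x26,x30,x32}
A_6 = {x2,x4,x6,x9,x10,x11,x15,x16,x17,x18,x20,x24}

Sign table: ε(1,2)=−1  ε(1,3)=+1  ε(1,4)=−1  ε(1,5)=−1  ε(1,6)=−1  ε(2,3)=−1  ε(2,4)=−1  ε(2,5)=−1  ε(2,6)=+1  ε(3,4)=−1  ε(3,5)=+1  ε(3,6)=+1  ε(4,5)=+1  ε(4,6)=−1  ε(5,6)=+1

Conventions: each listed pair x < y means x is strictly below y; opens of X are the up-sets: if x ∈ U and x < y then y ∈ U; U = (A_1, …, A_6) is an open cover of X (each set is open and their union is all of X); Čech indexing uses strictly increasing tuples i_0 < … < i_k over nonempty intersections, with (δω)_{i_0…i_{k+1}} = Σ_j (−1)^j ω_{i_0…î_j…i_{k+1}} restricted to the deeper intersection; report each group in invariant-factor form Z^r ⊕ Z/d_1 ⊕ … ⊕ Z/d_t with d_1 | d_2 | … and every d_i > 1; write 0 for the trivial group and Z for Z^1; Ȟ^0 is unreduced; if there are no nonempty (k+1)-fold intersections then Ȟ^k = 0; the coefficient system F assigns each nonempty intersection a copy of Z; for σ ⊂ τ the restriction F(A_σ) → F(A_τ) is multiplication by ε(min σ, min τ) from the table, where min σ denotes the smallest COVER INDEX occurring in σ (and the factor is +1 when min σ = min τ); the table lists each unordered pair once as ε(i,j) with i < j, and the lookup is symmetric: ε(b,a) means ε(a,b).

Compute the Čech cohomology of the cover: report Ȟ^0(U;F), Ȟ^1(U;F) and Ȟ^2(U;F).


nonempty intersections:
  A12={x5,x9,x29} A13={x5,x8,x33} A14={x13,x30,x33} A15={x10,x12,x30} A16={x9,x10,x15} A23={x3,x5,x14} A24={x7,x20,x21} A25={x1,x7,x14} A26={x6,x9,x20} A34={x18,x23,x27,x33} A35={x14,x16,x26} A36={x2,x16,x18} A45={x7,x25,x30} A46={x17,x18,x20} A56={x4,x10,x16,x24}
  A123={x5} A126={x9} A134={x33} A145={x30} A156={x10} A235={x14} A245={x7} A246={x20} A346={x18} A356={x16}
C dims 6,15,10; δ0: rk 6, SNF 1^5·2; δ1: rk 9, SNF 1^9
Ȟ^0: (6−6)−0=0 ⇒ 0
Ȟ^1: (15−9)−6=0 plus torsion [2] ⇒ Z/2
Ȟ^2: (10−0)−9=1 ⇒ Z

Ȟ^0 = 0, Ȟ^1 = Z/2, Ȟ^2 = Z


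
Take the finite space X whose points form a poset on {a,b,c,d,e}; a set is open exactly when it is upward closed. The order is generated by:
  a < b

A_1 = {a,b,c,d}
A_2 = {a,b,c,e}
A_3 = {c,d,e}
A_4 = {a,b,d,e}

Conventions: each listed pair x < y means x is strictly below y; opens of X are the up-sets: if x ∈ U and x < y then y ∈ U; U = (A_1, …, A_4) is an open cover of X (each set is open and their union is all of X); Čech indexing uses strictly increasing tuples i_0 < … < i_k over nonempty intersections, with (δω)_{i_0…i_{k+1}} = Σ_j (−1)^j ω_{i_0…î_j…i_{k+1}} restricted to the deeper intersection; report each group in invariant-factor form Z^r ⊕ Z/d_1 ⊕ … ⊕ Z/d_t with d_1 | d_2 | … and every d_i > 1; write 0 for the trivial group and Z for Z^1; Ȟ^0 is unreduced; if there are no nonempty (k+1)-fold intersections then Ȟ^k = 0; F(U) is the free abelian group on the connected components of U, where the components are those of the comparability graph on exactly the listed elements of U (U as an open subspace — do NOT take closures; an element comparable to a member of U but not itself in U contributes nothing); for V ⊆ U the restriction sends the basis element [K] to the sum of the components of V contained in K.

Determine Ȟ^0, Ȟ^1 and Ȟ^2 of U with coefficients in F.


nerve simplices:
  A12={a,b,c} A13={c,d} A14={a,b,d} A23={c,e} A24={a,b,e} A34={d,e}
  A123={c} A124={a,b} A134={d} A234={e}
components per intersection:
  A1: {a,b} {c} {d}
  A2: {a,b} {c} {e}
  A3: {c} {d} {e}
  A4: {a,b} {d} {e}
  A12: {a,b} {c}
  A13: {c} {d}
  A14: {a,b} {d}
  A23: {c} {e}
  A24: {a,b} {e}
  A34: {d} {e}
  A123: {c}
  A124: {a,b}
  A134: {d}
  A234: {e}
C dims 12,12,4; δ0: rk 8, SNF 1^8; δ1: rk 4, SNF 1^4
degree 0: 12−8−0 = 4 → Ȟ^0 ≅ Z^4
degree 1: 12−4−8 = 0 → Ȟ^1 ≅ 0
degree 2: 4−0−4 = 0 → Ȟ^2 ≅ 0

Ȟ^0 = Z^4, Ȟ^1 = 0, Ȟ^2 = 0


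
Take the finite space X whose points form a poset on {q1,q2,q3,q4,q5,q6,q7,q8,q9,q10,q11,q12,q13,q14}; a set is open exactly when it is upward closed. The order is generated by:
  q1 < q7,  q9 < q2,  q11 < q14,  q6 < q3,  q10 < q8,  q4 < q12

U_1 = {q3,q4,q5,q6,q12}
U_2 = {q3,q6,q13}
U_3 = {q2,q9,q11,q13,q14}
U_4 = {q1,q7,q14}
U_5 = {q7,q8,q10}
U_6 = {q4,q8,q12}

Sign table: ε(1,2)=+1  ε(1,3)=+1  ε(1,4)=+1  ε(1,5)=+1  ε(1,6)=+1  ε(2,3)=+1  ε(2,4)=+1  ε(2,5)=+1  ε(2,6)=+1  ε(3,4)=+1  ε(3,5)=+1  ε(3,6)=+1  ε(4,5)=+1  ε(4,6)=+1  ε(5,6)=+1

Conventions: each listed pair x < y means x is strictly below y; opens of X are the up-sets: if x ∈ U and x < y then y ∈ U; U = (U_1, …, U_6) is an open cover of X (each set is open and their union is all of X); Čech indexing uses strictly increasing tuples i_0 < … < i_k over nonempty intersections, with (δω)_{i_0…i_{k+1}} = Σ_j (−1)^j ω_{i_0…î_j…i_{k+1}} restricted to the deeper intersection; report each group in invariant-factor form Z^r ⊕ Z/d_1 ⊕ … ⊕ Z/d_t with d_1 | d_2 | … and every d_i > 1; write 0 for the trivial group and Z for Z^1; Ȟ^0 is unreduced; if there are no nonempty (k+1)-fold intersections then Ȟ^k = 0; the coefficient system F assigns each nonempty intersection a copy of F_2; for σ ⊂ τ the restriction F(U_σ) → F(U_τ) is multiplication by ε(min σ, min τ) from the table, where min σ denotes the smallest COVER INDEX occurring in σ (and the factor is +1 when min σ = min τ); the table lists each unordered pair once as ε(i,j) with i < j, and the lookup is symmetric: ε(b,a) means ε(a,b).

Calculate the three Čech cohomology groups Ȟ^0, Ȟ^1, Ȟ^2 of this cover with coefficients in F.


Ȟ^0 ≅ Z/2, Ȟ^1 ≅ Z/2, Ȟ^2 ≅ 0

nerve of the cover:
  U12={q3,q6} U16={q4,q12} U23={q13} U34={q14} U45={q7} U56={q8}
C dims 6,6; δ0: rk_F2 5
Ȟ^0 = (6 − 5) − 0 = 1, so Ȟ^0 ≅ Z/2
Ȟ^1 = (6 − 0) − 5 = 1, so Ȟ^1 ≅ Z/2
Ȟ^2 = (0 − 0) − 0 = 0, so Ȟ^2 ≅ 0


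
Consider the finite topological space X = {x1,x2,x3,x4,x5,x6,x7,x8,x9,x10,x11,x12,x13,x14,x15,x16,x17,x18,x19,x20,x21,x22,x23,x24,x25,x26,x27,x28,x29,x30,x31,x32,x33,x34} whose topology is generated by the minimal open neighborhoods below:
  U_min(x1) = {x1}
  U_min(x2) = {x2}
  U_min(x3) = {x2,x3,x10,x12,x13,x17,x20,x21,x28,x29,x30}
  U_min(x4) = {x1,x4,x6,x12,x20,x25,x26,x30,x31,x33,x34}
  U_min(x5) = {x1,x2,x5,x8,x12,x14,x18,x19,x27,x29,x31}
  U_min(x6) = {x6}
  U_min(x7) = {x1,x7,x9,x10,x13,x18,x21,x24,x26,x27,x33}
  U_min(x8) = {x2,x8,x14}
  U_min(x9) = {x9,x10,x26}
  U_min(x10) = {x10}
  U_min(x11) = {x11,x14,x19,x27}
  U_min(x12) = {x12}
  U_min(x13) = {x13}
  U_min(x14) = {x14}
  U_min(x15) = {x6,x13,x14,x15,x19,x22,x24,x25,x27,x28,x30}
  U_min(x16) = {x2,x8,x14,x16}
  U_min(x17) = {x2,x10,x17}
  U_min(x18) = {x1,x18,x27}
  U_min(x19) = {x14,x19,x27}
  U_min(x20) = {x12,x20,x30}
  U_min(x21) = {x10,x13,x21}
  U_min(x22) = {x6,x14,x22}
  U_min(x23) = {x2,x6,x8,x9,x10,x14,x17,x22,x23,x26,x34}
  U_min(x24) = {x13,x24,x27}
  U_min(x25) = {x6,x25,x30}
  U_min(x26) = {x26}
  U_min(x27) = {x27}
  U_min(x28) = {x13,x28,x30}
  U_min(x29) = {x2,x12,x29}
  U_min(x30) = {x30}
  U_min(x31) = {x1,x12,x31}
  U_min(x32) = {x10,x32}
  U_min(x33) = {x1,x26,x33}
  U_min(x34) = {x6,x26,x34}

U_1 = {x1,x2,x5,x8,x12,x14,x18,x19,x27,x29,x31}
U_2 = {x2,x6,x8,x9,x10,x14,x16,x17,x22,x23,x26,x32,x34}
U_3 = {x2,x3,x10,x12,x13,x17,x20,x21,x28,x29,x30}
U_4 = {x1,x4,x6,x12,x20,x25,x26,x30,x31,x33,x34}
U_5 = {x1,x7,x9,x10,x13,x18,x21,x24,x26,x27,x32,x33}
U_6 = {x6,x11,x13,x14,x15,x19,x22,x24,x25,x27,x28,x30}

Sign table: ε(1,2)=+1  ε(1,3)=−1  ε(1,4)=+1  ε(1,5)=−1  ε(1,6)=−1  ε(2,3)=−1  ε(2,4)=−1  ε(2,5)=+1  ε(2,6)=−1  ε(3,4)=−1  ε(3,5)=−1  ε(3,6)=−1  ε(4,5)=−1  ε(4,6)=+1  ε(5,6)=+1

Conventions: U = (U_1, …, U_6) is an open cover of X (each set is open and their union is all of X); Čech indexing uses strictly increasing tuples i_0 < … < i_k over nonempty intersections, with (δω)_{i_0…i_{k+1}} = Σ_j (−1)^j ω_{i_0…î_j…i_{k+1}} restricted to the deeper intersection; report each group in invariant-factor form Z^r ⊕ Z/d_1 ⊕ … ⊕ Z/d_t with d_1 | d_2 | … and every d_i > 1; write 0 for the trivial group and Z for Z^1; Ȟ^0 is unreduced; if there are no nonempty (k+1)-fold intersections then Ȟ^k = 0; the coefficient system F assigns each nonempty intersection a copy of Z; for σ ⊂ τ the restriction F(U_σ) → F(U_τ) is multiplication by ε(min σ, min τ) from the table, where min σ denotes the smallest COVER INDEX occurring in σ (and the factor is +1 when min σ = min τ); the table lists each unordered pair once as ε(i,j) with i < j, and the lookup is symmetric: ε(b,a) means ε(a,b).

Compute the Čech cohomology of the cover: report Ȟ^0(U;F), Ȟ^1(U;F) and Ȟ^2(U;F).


Ȟ^0 = 0, Ȟ^1 = Z/2, Ȟ^2 = Z

nonempty overlaps:
  U12={x2,x8,x14} U13={x2,x12,x29} U14={x1,x12,x31} U15={x1,x18,x27} U16={x14,x19,x27} U23={x2,x10,x17} U24={x6,x26,x34} U25={x9,x10,x26,x32} U26={x6,x14,x22} U34={x12,x20,x30} U35={x10,x13,x21} U36={x13,x28,x30} U45={x1,x26,x33} U46={x6,x25,x30} U56={x13,x24,x27}
  U123={x2} U126={x14} U134={x12} U145={x1} U156={x27} U235={x10} U245={x26} U246={x6} U346={x30} U356={x13}
C dims 6,15,10; δ0: rk 6, SNF 1^5·2; δ1: rk 9, SNF 1^9
degree 0: 6−6−0 = 0 → Ȟ^0 ≅ 0
degree 1: 15−9−6 = 0 plus torsion [2] → Ȟ^1 ≅ Z/2
degree 2: 10−0−9 = 1 → Ȟ^2 ≅ Z


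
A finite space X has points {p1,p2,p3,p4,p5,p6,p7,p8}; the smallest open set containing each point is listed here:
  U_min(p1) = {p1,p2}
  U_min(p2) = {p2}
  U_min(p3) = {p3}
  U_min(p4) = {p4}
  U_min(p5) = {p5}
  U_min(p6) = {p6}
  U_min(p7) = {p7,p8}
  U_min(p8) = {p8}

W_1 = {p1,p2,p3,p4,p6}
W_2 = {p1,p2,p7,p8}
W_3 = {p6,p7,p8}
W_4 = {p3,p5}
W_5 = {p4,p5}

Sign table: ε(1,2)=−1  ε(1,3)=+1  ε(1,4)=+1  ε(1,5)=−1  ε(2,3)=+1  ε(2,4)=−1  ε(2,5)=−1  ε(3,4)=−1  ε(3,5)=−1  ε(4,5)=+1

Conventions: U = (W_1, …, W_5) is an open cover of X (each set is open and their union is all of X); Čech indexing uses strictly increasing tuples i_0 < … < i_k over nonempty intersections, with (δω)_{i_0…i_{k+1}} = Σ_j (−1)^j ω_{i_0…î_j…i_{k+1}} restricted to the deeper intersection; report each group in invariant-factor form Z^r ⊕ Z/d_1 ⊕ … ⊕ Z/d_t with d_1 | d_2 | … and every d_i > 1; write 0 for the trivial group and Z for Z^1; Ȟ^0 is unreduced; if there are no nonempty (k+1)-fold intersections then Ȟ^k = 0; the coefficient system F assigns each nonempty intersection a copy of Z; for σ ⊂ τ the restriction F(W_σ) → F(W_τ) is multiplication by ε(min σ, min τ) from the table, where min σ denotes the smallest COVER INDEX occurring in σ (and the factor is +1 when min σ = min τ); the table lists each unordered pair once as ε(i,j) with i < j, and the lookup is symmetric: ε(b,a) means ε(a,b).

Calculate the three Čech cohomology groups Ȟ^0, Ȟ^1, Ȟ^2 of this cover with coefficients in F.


Ȟ^0(U;F) ≅ 0; Ȟ^1(U;F) ≅ Z ⊕ Z/2; Ȟ^2(U;F) ≅ 0

nonempty overlaps:
  W12={p1,p2} W13={p6} W14={p3} W15={p4} W23={p7,p8} W45={p5}
C dims 5,6; δ0: rk 5, SNF 1^4·2
degree 0: 5−5−0 = 0 → Ȟ^0 ≅ 0
degree 1: 6−0−5 = 1 plus torsion [2] → Ȟ^1 ≅ Z ⊕ Z/2
degree 2: 0−0−0 = 0 → Ȟ^2 ≅ 0


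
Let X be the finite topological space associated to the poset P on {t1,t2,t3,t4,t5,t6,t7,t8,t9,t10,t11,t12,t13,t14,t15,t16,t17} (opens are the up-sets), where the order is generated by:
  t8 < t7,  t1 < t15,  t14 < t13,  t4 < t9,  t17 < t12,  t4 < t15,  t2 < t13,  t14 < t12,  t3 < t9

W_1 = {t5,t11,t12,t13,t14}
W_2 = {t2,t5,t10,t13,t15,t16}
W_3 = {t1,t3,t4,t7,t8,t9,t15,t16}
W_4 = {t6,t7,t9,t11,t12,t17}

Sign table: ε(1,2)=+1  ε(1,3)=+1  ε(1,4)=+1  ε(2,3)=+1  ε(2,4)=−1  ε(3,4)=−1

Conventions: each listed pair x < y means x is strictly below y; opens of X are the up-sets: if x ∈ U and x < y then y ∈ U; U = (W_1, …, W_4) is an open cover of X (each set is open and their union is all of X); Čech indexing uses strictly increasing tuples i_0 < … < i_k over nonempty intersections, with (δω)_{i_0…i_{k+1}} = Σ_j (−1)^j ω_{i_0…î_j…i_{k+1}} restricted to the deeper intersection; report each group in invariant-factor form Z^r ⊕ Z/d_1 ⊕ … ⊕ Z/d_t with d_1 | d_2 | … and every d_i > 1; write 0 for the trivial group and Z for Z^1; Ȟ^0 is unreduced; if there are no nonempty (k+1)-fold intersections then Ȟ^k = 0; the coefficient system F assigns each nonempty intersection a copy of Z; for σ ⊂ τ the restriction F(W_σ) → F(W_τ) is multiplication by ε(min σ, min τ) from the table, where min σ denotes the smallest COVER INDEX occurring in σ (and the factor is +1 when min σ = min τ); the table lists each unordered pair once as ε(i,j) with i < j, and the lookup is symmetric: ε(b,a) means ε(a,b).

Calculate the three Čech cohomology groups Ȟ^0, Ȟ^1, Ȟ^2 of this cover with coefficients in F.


Ȟ^0 = 0, Ȟ^1 = Z/2, Ȟ^2 = 0

nonempty overlaps:
  W12={t5,t13} W14={t11,t12} W23={t15,t16} W34={t7,t9}
C dims 4,4; δ0: rk 4, SNF 1^3·2
degree 0: 4−4−0 = 0 → Ȟ^0 ≅ 0
degree 1: 4−0−4 = 0 plus torsion [2] → Ȟ^1 ≅ Z/2
degree 2: 0−0−0 = 0 → Ȟ^2 ≅ 0


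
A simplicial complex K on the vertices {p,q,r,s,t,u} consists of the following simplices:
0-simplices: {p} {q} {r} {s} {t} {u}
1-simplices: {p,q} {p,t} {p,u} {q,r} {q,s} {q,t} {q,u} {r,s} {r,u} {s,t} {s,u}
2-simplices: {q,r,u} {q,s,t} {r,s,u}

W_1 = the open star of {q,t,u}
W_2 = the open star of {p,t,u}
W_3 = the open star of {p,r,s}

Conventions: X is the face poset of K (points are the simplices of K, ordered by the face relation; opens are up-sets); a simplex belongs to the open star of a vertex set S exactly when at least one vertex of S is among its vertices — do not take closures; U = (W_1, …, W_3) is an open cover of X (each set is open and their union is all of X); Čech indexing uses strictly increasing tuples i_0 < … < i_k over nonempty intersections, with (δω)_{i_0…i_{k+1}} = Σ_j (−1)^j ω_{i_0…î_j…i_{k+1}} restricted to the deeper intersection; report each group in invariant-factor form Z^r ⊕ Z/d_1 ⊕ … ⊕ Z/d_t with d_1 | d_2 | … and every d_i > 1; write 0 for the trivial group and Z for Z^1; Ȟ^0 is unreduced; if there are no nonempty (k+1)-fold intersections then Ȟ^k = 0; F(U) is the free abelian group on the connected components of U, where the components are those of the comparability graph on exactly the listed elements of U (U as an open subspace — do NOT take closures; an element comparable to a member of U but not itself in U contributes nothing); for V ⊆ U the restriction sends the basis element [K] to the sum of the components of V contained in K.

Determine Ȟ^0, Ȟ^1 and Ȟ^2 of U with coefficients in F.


Ȟ^0(U;F) ≅ Z,  Ȟ^1(U;F) ≅ Z^3,  Ȟ^2(U;F) ≅ 0

nerve of the cover:
  W1={{q},{t},{u},{p,q},{p,t},{p,u},{q,r},{q,s},{q,t},{q,u},{r,u},{s,t},{s,u},{q,r,u},{q,s,t},{r,s,u}} W2={{p},{t},{u},{p,q},{p,t},{p,u},{q,t},{q,u},{r,u},{s,t},{s,u},{q,r,u},{q,s,t},{r,s,u}} W3={{p},{r},{s},{p,q},{p,t},{p,u},{q,r},{q,s},{r,s},{r,u},{s,t},{s,u},{q,r,u},{q,s,t},{r,s,u}}
  W12={{t},{u},{p,q},{p,t},{p,u},{q,t},{q,u},{r,u},{s,t},{s,u},{q,r,u},{q,s,t},{r,s,u}} W13={{p,q},{p,t},{p,u},{q,r},{q,s},{r,u},{s,t},{s,u},{q,r,u},{q,s,t},{r,s,u}} W23={{p},{p,q},{p,t},{p,u},{r,u},{s,t},{s,u},{q,r,u},{q,s,t},{r,s,u}}
  W123={{p,q},{p,t},{p,u},{r,u},{s,t},{s,u},{q,r,u},{q,s,t},{r,s,u}}
components per intersection:
  W1: {{q},{t},{u},{p,q},{p,t},{p,u},{q,r},{q,s},{q,t},{q,u},{r,u},{s,t},{s,u},{q,r,u},{q,s,t},{r,s,u}}
  W2: {{p},{t},{u},{p,q},{p,t},{p,u},{q,t},{q,u},{r,u},{s,t},{s,u},{q,r,u},{q,s,t},{r,s,u}}
  W3: {{p},{p,q},{p,t},{p,u}} {{r},{s},{q,r},{q,s},{r,s},{r,u},{s,t},{s,u},{q,r,u},{q,s,t},{r,s,u}}
  W12: {{t},{p,t},{q,t},{s,t},{q,s,t}} {{u},{p,u},{q,u},{r,u},{s,u},{q,r,u},{r,s,u}} {{p,q}}
  W13: {{p,q}} {{p,t}} {{p,u}} {{q,r},{r,u},{s,u},{q,r,u},{r,s,u}} {{q,s},{s,t},{q,s,t}}
  W23: {{p},{p,q},{p,t},{p,u}} {{r,u},{s,u},{q,r,u},{r,s,u}} {{s,t},{q,s,t}}
  W123: {{p,q}} {{p,t}} {{p,u}} {{r,u},{s,u},{q,r,u},{r,s,u}} {{s,t},{q,s,t}}
C dims 4,11,5; δ0: rk 3, SNF 1^3; δ1: rk 5, SNF 1^5
Ȟ^0 = (4 − 3) − 0 = 1, so Ȟ^0 ≅ Z
Ȟ^1 = (11 − 5) − 3 = 3, so Ȟ^1 ≅ Z^3
Ȟ^2 = (5 − 0) − 5 = 0, so Ȟ^2 ≅ 0


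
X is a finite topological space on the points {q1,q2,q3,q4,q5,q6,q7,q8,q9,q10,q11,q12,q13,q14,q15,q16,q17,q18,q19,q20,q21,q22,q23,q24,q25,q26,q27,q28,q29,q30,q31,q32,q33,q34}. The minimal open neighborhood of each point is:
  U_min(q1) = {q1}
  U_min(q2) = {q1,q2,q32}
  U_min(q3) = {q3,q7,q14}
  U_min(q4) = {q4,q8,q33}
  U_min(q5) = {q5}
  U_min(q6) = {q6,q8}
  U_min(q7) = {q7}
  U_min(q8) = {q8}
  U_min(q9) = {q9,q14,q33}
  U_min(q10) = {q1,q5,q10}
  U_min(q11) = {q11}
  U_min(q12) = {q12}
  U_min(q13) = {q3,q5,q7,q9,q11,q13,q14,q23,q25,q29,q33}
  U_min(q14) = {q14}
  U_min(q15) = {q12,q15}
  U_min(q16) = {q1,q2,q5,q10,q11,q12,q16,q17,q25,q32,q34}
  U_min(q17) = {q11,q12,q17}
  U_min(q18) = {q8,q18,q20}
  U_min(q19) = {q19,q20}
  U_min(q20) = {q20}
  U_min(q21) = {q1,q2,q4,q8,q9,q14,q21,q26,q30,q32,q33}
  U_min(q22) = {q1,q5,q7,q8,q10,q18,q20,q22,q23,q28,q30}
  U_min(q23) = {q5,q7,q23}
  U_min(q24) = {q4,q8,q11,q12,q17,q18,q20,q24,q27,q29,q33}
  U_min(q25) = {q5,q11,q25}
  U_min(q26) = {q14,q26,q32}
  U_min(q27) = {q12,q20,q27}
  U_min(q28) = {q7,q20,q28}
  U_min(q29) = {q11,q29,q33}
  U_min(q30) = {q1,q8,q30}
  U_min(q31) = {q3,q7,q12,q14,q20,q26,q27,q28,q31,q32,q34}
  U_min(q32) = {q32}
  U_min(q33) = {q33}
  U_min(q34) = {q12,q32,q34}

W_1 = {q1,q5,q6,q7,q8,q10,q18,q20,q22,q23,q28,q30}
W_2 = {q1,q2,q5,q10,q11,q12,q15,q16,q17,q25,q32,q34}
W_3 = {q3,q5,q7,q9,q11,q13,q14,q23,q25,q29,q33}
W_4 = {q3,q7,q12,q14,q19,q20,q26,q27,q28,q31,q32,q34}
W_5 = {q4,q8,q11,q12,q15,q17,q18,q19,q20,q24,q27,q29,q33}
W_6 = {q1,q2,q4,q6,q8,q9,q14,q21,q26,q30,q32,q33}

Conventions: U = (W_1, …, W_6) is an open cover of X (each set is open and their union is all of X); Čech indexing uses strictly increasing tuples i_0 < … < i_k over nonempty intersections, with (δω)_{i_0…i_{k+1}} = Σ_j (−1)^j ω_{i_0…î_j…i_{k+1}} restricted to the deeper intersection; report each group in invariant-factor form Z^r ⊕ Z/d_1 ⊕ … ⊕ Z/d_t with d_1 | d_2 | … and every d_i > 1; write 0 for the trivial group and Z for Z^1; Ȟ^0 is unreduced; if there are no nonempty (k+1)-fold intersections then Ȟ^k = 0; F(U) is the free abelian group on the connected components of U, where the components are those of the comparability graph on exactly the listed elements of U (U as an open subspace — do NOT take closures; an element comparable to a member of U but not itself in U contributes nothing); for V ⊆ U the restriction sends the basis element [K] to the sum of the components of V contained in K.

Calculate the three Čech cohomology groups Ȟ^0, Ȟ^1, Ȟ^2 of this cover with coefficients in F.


Ȟ^0 ≅ Z; Ȟ^1 ≅ 0; Ȟ^2 ≅ Z/2

nerve of the cover:
  W12={q1,q5,q10} W13={q5,q7,q23} W14={q7,q20,q28} W15={q8,q18,q20} W16={q1,q6,q8,q30} W23={q5,q11,q25} W24={q12,q32,q34} W25={q11,q12,q15,q17} W26={q1,q2,q32} W34={q3,q7,q14} W35={q11,q29,q33} W36={q9,q14,q33} W45={q12,q19,q20,q27} W46={q14,q26,q32} W56={q4,q8,q33}
  W123={q5} W126={q1} W134={q7} W145={q20} W156={q8} W235={q11} W245={q12} W246={q32} W346={q14} W356={q33}
components per intersection:
  W1: {q1,q5,q6,q7,q8,q10,q18,q20,q22,q23,q28,q30}
  W2: {q1,q2,q5,q10,q11,q12,q15,q16,q17,q25,q32,q34}
  W3: {q3,q5,q7,q9,q11,q13,q14,q23,q25,q29,q33}
  W4: {q3,q7,q12,q14,q19,q20,q26,q27,q28,q31,q32,q34}
  W5: {q4,q8,q11,q12,q15,q17,q18,q19,q20,q24,q27,q29,q33}
  W6: {q1,q2,q4,q6,q8,q9,q14,q21,q26,q30,q32,q33}
  W12: {q1,q5,q10}
  W13: {q5,q7,q23}
  W14: {q7,q20,q28}
  W15: {q8,q18,q20}
  W16: {q1,q6,q8,q30}
  W23: {q5,q11,q25}
  W24: {q12,q32,q34}
  W25: {q11,q12,q15,q17}
  W26: {q1,q2,q32}
  W34: {q3,q7,q14}
  W35: {q11,q29,q33}
  W36: {q9,q14,q33}
  W45: {q12,q19,q20,q27}
  W46: {q14,q26,q32}
  W56: {q4,q8,q33}
  W123: {q5}
  W126: {q1}
  W134: {q7}
  W145: {q20}
  W156: {q8}
  W235: {q11}
  W245: {q12}
  W246: {q32}
  W346: {q14}
  W356: {q33}
C dims 6,15,10; δ0: rk 5, SNF 1^5; δ1: rk 10, SNF 1^9·2
Ȟ^0 = (6 − 5) − 0 = 1, so Ȟ^0 ≅ Z
Ȟ^1 = (15 − 10) − 5 = 0, so Ȟ^1 ≅ 0
Ȟ^2 = (10 − 0) − 10 = 0 plus torsion [2], so Ȟ^2 ≅ Z/2


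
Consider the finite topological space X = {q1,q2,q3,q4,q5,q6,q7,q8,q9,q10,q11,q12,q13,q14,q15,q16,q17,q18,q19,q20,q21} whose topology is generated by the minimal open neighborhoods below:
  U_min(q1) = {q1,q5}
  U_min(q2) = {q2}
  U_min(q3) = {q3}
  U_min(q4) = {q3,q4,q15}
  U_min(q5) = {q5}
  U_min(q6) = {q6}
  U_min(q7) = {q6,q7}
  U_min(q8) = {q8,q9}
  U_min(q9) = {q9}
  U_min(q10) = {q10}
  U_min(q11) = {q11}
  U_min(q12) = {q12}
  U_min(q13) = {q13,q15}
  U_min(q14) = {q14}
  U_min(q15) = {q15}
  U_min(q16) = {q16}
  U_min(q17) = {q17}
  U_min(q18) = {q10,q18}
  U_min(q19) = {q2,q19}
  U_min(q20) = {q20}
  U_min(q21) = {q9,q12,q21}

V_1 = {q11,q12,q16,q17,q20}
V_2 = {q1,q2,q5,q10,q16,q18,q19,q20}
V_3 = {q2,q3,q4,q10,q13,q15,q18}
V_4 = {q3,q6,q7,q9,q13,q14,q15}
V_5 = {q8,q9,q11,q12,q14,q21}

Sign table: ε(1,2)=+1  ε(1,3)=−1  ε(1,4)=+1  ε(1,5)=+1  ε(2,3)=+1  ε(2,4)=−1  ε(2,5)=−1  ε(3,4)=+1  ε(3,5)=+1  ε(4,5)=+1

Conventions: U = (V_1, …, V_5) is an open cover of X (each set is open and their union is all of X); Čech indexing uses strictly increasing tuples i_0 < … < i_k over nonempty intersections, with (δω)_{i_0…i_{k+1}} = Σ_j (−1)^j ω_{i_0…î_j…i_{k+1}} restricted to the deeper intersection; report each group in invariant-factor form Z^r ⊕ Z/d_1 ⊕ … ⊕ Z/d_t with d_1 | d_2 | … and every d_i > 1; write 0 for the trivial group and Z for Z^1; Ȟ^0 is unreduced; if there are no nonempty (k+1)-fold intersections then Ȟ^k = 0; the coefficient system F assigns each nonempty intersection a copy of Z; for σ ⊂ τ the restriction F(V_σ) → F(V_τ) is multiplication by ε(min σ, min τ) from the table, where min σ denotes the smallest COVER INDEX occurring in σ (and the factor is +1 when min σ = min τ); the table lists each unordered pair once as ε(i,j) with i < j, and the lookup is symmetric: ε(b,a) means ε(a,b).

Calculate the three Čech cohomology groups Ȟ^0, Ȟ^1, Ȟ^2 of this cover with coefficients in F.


Ȟ^0 ≅ Z, Ȟ^1 ≅ Z, Ȟ^2 ≅ 0

nerve of the cover:
  V12={q16,q20} V15={q11,q12} V23={q2,q10,q18} V34={q3,q13,q15} V45={q9,q14}
C dims 5,5; δ0: rk 4, SNF 1^4
Ȟ^0 = (5 − 4) − 0 = 1, so Ȟ^0 ≅ Z
Ȟ^1 = (5 − 0) − 4 = 1, so Ȟ^1 ≅ Z
Ȟ^2 = (0 − 0) − 0 = 0, so Ȟ^2 ≅ 0


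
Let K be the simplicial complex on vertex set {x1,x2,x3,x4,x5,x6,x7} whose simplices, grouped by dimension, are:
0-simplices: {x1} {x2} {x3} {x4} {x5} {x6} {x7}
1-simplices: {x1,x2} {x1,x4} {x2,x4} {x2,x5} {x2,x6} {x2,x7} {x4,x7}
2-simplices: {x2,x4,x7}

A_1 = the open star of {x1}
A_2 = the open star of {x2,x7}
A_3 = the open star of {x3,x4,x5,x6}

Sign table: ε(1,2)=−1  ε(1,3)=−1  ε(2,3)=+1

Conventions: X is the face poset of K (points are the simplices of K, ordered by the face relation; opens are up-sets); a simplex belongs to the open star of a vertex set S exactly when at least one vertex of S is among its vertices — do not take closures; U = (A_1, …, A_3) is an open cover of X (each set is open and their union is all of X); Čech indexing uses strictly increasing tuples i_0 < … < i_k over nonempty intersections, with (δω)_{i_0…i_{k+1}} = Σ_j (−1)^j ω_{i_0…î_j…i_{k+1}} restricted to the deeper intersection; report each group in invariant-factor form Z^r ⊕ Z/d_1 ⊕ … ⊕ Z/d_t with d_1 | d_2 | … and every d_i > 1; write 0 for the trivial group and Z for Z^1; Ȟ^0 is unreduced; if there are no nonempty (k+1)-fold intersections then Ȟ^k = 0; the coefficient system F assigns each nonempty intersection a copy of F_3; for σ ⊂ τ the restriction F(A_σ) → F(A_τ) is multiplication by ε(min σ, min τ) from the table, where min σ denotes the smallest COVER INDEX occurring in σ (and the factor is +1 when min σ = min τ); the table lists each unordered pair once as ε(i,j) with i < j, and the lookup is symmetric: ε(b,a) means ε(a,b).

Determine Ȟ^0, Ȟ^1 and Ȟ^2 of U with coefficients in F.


nerve simplices:
  A1={{x1},{x1,x2},{x1,x4}} A2={{x2},{x7},{x1,x2},{x2,x4},{x2,x5},{x2,x6},{x2,x7},{x4,x7},{x2,x4,x7}} A3={{x3},{x4},{x5},{x6},{x1,x4},{x2,x4},{x2,x5},{x2,x6},{x4,x7},{x2,x4,x7}}
  A12={{x1,x2}} A13={{x1,x4}} A23={{x2,x4},{x2,x5},{x2,x6},{x4,x7},{x2,x4,x7}}
C dims 3,3; δ0: rk_F3 2
degree 0: 3−2−0 = 1 → Ȟ^0 ≅ Z/3
degree 1: 3−0−2 = 1 → Ȟ^1 ≅ Z/3
degree 2: 0−0−0 = 0 → Ȟ^2 ≅ 0

Ȟ^0 ≅ Z/3; Ȟ^1 ≅ Z/3; Ȟ^2 ≅ 0


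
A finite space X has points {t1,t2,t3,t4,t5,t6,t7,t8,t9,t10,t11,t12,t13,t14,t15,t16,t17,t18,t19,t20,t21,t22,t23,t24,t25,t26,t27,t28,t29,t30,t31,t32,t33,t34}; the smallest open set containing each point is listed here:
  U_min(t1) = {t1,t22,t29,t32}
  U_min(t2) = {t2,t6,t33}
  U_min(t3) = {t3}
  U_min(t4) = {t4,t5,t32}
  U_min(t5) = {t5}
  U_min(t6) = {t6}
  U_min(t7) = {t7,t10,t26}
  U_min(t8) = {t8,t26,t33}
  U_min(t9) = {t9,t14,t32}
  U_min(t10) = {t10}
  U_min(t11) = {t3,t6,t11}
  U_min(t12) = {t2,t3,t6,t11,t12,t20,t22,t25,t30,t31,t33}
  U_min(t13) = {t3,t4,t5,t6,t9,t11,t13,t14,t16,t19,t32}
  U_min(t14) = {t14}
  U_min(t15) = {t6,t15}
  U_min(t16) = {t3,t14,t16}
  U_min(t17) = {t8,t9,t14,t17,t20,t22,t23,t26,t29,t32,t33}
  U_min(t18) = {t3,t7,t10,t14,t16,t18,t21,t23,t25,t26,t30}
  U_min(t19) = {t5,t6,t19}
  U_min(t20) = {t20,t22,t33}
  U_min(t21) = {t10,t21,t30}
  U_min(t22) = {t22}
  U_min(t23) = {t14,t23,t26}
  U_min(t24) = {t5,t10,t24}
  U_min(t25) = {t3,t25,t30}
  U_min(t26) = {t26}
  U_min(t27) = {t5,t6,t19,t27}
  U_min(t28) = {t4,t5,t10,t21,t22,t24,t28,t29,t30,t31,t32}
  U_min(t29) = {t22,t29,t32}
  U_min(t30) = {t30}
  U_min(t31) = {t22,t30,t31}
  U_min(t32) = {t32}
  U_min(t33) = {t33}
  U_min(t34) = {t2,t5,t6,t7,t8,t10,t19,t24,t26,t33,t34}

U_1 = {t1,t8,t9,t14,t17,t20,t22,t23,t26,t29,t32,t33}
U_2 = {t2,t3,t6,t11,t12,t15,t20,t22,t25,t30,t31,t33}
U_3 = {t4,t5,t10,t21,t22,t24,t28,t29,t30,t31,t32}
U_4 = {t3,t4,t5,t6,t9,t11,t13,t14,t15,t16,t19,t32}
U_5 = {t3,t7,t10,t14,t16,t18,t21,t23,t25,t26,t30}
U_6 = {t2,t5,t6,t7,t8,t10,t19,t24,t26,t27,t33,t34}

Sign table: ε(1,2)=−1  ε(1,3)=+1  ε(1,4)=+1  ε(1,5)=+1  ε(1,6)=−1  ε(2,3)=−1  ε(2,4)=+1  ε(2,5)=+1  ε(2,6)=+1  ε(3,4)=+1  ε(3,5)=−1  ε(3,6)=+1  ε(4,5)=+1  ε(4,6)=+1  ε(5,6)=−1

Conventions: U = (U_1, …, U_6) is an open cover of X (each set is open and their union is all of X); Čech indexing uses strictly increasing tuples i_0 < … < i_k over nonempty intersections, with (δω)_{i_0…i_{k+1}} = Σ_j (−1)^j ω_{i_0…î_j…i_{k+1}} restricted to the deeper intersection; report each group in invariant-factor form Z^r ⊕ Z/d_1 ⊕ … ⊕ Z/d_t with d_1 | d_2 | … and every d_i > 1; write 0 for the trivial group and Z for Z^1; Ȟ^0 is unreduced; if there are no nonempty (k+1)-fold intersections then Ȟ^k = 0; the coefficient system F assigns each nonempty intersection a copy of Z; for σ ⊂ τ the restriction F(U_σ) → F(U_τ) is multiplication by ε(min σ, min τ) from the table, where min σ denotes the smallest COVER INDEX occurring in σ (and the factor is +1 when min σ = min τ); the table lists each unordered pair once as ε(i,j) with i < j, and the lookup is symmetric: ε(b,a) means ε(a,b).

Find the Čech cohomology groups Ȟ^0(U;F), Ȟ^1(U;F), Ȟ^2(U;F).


nonempty overlaps:
  U12={t20,t22,t33} U13={t22,t29,t32} U14={t9,t14,t32} U15={t14,t23,t26} U16={t8,t26,t33} U23={t22,t30,t31} U24={t3,t6,t11,t15} U25={t3,t25,t30} U26={t2,t6,t33} U34={t4,t5,t32} U35={t10,t21,t30} U36={t5,t10,t24} U45={t3,t14,t16} U46={t5,t6,t19} U56={t7,t10,t26}
  U123={t22} U126={t33} U134={t32} U145={t14} U156={t26} U235={t30} U245={t3} U246={t6} U346={t5} U356={t10}
C dims 6,15,10; δ0: rk 6, SNF 1^5·2; δ1: rk 9, SNF 1^9
degree 0: 6−6−0 = 0 → Ȟ^0 ≅ 0
degree 1: 15−9−6 = 0 plus torsion [2] → Ȟ^1 ≅ Z/2
degree 2: 10−0−9 = 1 → Ȟ^2 ≅ Z

Ȟ^0 ≅ 0, Ȟ^1 ≅ Z/2, Ȟ^2 ≅ Z


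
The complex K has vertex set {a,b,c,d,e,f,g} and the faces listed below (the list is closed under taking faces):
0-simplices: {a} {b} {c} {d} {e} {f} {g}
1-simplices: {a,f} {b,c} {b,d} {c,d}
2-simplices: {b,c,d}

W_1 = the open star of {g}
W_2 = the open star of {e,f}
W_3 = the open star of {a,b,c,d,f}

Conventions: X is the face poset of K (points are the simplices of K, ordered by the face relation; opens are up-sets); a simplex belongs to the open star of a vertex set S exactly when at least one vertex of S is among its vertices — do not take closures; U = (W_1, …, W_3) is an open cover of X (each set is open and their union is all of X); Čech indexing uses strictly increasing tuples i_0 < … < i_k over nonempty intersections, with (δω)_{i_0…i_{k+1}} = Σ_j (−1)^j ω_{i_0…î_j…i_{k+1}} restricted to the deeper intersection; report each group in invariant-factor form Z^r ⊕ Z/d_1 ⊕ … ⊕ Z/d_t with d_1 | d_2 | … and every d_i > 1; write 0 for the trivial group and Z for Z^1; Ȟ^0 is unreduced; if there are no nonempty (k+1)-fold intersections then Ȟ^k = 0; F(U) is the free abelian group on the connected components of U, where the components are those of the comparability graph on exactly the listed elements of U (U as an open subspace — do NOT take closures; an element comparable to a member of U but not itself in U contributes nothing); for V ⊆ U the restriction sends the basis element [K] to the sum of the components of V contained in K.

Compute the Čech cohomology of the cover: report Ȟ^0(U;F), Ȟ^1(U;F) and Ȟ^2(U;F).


intersection data:
  W1={{g}} W2={{e},{f},{a,f}} W3={{a},{b},{c},{d},{f},{a,f},{b,c},{b,d},{c,d},{b,c,d}}
  W23={{f},{a,f}}
components per intersection:
  W1: {{g}}
  W2: {{e}} {{f},{a,f}}
  W3: {{a},{f},{a,f}} {{b},{c},{d},{b,c},{b,d},{c,d},{b,c,d}}
  W23: {{f},{a,f}}
C dims 5,1; δ0: rk 1, SNF 1^1
Ȟ^0 = (5 − 1) − 0 = 4, so Ȟ^0 ≅ Z^4
Ȟ^1 = (1 − 0) − 1 = 0, so Ȟ^1 ≅ 0
Ȟ^2 = (0 − 0) − 0 = 0, so Ȟ^2 ≅ 0

Ȟ^0 ≅ Z^4, Ȟ^1 ≅ 0 and Ȟ^2 ≅ 0
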